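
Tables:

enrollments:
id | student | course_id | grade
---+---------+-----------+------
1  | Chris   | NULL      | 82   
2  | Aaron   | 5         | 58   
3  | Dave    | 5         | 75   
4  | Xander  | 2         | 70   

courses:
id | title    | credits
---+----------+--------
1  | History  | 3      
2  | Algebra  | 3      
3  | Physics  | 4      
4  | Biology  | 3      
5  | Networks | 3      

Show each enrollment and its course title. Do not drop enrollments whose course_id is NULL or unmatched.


LEFT JOIN keeps every row from enrollments (the left table); where course_id has no match in courses, the course columns become NULL. Walk through each enrollment:
  - enrollment 1 (Chris): course_id=NULL, no match -> kept with NULL
  - enrollment 2 (Aaron): course_id=5 -> matches Networks
  - enrollment 3 (Dave): course_id=5 -> matches Networks
  - enrollment 4 (Xander): course_id=2 -> matches Algebra
All 4 rows appear; 1 has NULL course.

SQL:
SELECT a.student, b.title AS course
FROM enrollments a
LEFT JOIN courses b ON a.course_id = b.id

Result:
student | course  
--------+---------
Chris   | NULL    
Aaron   | Networks
Dave    | Networks
Xander  | Algebra 


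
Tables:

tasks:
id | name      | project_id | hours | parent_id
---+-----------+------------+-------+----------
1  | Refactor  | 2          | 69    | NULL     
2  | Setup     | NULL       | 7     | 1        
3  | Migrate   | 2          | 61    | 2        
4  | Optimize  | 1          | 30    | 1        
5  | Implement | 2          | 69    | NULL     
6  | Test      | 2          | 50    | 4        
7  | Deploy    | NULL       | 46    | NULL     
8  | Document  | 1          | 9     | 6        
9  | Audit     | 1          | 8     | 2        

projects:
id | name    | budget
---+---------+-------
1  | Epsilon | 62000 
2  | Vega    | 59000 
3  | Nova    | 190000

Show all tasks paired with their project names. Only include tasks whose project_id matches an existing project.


INNER JOIN keeps only tasks rows whose project_id matches an id in projects. Walk through each task:
  - task 1 (Refactor): project_id=2 -> matches Vega
  - task 2 (Setup): project_id=NULL, no match -> dropped
  - task 3 (Migrate): project_id=2 -> matches Vega
  - task 4 (Optimize): project_id=1 -> matches Epsilon
  - task 5 (Implement): project_id=2 -> matches Vega
  - task 6 (Test): project_id=2 -> matches Vega
  - task 7 (Deploy): project_id=NULL, no match -> dropped
  - task 8 (Document): project_id=1 -> matches Epsilon
  - task 9 (Audit): project_id=1 -> matches Epsilon
So 2 of 9 rows are dropped.

SQL:
SELECT a.name, b.name AS project
FROM tasks a
INNER JOIN projects b ON a.project_id = b.id

Result:
name      | project
----------+--------
Refactor  | Vega   
Migrate   | Vega   
Optimize  | Epsilon
Implement | Vega   
Test      | Vega   
Document  | Epsilon
Audit     | Epsilon


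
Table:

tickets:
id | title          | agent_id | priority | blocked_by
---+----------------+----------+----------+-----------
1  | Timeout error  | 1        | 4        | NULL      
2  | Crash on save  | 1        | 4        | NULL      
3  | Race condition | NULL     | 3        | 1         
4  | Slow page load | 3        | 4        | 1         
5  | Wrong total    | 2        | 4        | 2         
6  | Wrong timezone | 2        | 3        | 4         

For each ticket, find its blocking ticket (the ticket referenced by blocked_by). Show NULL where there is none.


This is a self-join: tickets is joined to a second copy of itself, matching each row's blocked_by to another row's id. Use LEFT JOIN so rows with blocked_by=NULL are kept.
  - ticket 1 (Timeout error): blocked_by=NULL -> NULL
  - ticket 2 (Crash on save): blocked_by=NULL -> NULL
  - ticket 3 (Race condition): blocked_by=1 -> Timeout error
  - ticket 4 (Slow page load): blocked_by=1 -> Timeout error
  - ticket 5 (Wrong total): blocked_by=2 -> Crash on save
  - ticket 6 (Wrong timezone): blocked_by=4 -> Slow page load

SQL:
SELECT a.title AS item, b.title AS blocked_by
FROM tickets a
LEFT JOIN tickets b ON a.blocked_by = b.id

Result:
item           | blocked_by    
---------------+---------------
Timeout error  | NULL          
Crash on save  | NULL          
Race condition | Timeout error 
Slow page load | Timeout error 
Wrong total    | Crash on save 
Wrong timezone | Slow page load


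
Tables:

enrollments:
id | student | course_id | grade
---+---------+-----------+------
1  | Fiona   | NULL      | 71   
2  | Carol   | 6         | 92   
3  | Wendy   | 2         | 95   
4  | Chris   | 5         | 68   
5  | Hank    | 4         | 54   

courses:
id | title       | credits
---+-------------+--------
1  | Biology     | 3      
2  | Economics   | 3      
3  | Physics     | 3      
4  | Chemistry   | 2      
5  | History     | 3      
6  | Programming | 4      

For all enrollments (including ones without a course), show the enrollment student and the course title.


LEFT JOIN keeps every row from enrollments (the left table); where course_id has no match in courses, the course columns become NULL. Walk through each enrollment:
  - enrollment 1 (Fiona): course_id=NULL, no match -> kept with NULL
  - enrollment 2 (Carol): course_id=6 -> matches Programming
  - enrollment 3 (Wendy): course_id=2 -> matches Economics
  - enrollment 4 (Chris): course_id=5 -> matches History
  - enrollment 5 (Hank): course_id=4 -> matches Chemistry
All 5 rows appear; 1 has NULL course.

SQL:
SELECT a.student, b.title AS course
FROM enrollments a
LEFT JOIN courses b ON a.course_id = b.id

Result:
student | course     
--------+------------
Fiona   | NULL       
Carol   | Programming
Wendy   | Economics  
Chris   | History    
Hank    | Chemistry  


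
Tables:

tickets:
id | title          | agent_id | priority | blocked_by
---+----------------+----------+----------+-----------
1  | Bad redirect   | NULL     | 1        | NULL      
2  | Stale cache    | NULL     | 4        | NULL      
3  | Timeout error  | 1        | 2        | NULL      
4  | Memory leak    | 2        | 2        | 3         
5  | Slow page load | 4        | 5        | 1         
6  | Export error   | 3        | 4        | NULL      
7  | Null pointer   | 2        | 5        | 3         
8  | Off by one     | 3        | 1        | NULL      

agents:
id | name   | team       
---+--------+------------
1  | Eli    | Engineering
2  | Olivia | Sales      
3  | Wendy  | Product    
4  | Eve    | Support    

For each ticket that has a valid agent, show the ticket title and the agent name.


INNER JOIN keeps only tickets rows whose agent_id matches an id in agents. Walk through each ticket:
  - ticket 1 (Bad redirect): agent_id=NULL, no match -> dropped
  - ticket 2 (Stale cache): agent_id=NULL, no match -> dropped
  - ticket 3 (Timeout error): agent_id=1 -> matches Eli
  - ticket 4 (Memory leak): agent_id=2 -> matches Olivia
  - ticket 5 (Slow page load): agent_id=4 -> matches Eve
  - ticket 6 (Export error): agent_id=3 -> matches Wendy
  - ticket 7 (Null pointer): agent_id=2 -> matches Olivia
  - ticket 8 (Off by one): agent_id=3 -> matches Wendy
So 2 of 8 rows are dropped.

SQL:
SELECT a.title, b.name AS agent
FROM tickets a
INNER JOIN agents b ON a.agent_id = b.id

Result:
title          | agent 
---------------+-------
Timeout error  | Eli   
Memory leak    | Olivia
Slow page load | Eve   
Export error   | Wendy 
Null pointer   | Olivia
Off by one     | Wendy 


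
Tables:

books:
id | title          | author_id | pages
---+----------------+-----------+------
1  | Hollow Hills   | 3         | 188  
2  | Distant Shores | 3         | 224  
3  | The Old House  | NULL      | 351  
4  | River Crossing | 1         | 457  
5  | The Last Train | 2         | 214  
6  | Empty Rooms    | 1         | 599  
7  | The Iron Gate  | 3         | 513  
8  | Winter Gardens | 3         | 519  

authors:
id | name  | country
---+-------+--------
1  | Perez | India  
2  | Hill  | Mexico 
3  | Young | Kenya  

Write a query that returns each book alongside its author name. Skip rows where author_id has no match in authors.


INNER JOIN keeps only books rows whose author_id matches an id in authors. Walk through each book:
  - book 1 (Hollow Hills): author_id=3 -> matches Young
  - book 2 (Distant Shores): author_id=3 -> matches Young
  - book 3 (The Old House): author_id=NULL, no match -> dropped
  - book 4 (River Crossing): author_id=1 -> matches Perez
  - book 5 (The Last Train): author_id=2 -> matches Hill
  - book 6 (Empty Rooms): author_id=1 -> matches Perez
  - book 7 (The Iron Gate): author_id=3 -> matches Young
  - book 8 (Winter Gardens): author_id=3 -> matches Young
So 1 of 8 rows is dropped.

SQL:
SELECT a.title, b.name AS author
FROM books a
INNER JOIN authors b ON a.author_id = b.id

Result:
title          | author
---------------+-------
Hollow Hills   | Young 
Distant Shores | Young 
River Crossing | Perez 
The Last Train | Hill  
Empty Rooms    | Perez 
The Iron Gate  | Young 
Winter Gardens | Young 


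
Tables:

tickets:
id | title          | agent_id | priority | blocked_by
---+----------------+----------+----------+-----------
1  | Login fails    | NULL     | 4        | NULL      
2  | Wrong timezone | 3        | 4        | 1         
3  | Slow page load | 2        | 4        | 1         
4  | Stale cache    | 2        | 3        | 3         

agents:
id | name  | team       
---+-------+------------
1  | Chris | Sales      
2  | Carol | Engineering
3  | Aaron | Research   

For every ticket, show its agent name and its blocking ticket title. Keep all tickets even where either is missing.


Two LEFT JOINs from the same base table tickets: one to agents via agent_id, one to tickets itself via blocked_by. Both are LEFT so every ticket is preserved.
Match against agents:
  - ticket 1 (Login fails): agent_id=NULL, no match -> kept with NULL
  - ticket 2 (Wrong timezone): agent_id=3 -> matches Aaron
  - ticket 3 (Slow page load): agent_id=2 -> matches Carol
  - ticket 4 (Stale cache): agent_id=2 -> matches Carol
Match against tickets (self):
  - ticket 1 (Login fails): blocked_by=NULL -> NULL
  - ticket 2 (Wrong timezone): blocked_by=1 -> Login fails
  - ticket 3 (Slow page load): blocked_by=1 -> Login fails
  - ticket 4 (Stale cache): blocked_by=3 -> Slow page load

SQL:
SELECT a.title, b.name AS agent, c.title AS blocked_by
FROM tickets a
LEFT JOIN agents b ON a.agent_id = b.id
LEFT JOIN tickets c ON a.blocked_by = c.id

Result:
title          | agent | blocked_by    
---------------+-------+---------------
Login fails    | NULL  | NULL          
Wrong timezone | Aaron | Login fails   
Slow page load | Carol | Login fails   
Stale cache    | Carol | Slow page load


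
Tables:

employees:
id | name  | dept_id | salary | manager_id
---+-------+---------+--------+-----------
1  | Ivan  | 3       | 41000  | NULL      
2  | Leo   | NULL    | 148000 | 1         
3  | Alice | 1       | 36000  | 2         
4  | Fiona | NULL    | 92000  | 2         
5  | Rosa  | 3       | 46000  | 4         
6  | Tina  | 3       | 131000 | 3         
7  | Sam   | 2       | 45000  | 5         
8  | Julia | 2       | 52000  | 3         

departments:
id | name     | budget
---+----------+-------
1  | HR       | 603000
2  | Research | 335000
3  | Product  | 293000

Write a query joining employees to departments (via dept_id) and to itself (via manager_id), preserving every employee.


Two LEFT JOINs from the same base table employees: one to departments via dept_id, one to employees itself via manager_id. Both are LEFT so every employee is preserved.
Match against departments:
  - employee 1 (Ivan): dept_id=3 -> matches Product
  - employee 2 (Leo): dept_id=NULL, no match -> kept with NULL
  - employee 3 (Alice): dept_id=1 -> matches HR
  - employee 4 (Fiona): dept_id=NULL, no match -> kept with NULL
  - employee 5 (Rosa): dept_id=3 -> matches Product
  - employee 6 (Tina): dept_id=3 -> matches Product
  - employee 7 (Sam): dept_id=2 -> matches Research
  - employee 8 (Julia): dept_id=2 -> matches Research
Match against employees (self):
  - employee 1 (Ivan): manager_id=NULL -> NULL
  - employee 2 (Leo): manager_id=1 -> Ivan
  - employee 3 (Alice): manager_id=2 -> Leo
  - employee 4 (Fiona): manager_id=2 -> Leo
  - employee 5 (Rosa): manager_id=4 -> Fiona
  - employee 6 (Tina): manager_id=3 -> Alice
  - employee 7 (Sam): manager_id=5 -> Rosa
  - employee 8 (Julia): manager_id=3 -> Alice

SQL:
SELECT a.name, b.name AS department, c.name AS manager
FROM employees a
LEFT JOIN departments b ON a.dept_id = b.id
LEFT JOIN employees c ON a.manager_id = c.id

Result:
name  | department | manager
------+------------+--------
Ivan  | Product    | NULL   
Leo   | NULL       | Ivan   
Alice | HR         | Leo    
Fiona | NULL       | Leo    
Rosa  | Product    | Fiona  
Tina  | Product    | Alice  
Sam   | Research   | Rosa   
Julia | Research   | Alice  


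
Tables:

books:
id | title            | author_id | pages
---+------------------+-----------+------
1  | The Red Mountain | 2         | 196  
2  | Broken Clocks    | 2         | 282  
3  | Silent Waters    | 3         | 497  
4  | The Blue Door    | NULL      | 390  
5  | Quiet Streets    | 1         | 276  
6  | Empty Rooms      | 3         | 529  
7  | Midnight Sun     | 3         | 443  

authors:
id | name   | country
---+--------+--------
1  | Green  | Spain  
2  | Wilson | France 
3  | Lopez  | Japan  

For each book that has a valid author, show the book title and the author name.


INNER JOIN keeps only books rows whose author_id matches an id in authors. Walk through each book:
  - book 1 (The Red Mountain): author_id=2 -> matches Wilson
  - book 2 (Broken Clocks): author_id=2 -> matches Wilson
  - book 3 (Silent Waters): author_id=3 -> matches Lopez
  - book 4 (The Blue Door): author_id=NULL, no match -> dropped
  - book 5 (Quiet Streets): author_id=1 -> matches Green
  - book 6 (Empty Rooms): author_id=3 -> matches Lopez
  - book 7 (Midnight Sun): author_id=3 -> matches Lopez
So 1 of 7 rows is dropped.

SQL:
SELECT a.title, b.name AS author
FROM books a
INNER JOIN authors b ON a.author_id = b.id

Result:
title            | author
-----------------+-------
The Red Mountain | Wilson
Broken Clocks    | Wilson
Silent Waters    | Lopez 
Quiet Streets    | Green 
Empty Rooms      | Lopez 
Midnight Sun     | Lopez 


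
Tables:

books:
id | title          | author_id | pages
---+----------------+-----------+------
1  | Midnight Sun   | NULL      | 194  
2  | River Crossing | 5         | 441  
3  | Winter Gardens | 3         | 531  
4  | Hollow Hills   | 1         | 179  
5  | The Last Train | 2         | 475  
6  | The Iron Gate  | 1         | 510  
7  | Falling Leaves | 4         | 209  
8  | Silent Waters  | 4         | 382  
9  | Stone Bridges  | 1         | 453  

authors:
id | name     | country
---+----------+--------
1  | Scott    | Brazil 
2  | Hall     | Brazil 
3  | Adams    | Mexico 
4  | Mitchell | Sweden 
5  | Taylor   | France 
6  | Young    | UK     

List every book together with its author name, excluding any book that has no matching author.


INNER JOIN keeps only books rows whose author_id matches an id in authors. Walk through each book:
  - book 1 (Midnight Sun): author_id=NULL, no match -> dropped
  - book 2 (River Crossing): author_id=5 -> matches Taylor
  - book 3 (Winter Gardens): author_id=3 -> matches Adams
  - book 4 (Hollow Hills): author_id=1 -> matches Scott
  - book 5 (The Last Train): author_id=2 -> matches Hall
  - book 6 (The Iron Gate): author_id=1 -> matches Scott
  - book 7 (Falling Leaves): author_id=4 -> matches Mitchell
  - book 8 (Silent Waters): author_id=4 -> matches Mitchell
  - book 9 (Stone Bridges): author_id=1 -> matches Scott
So 1 of 9 rows is dropped.

SQL:
SELECT a.title, b.name AS author
FROM books a
INNER JOIN authors b ON a.author_id = b.id

Result:
title          | author  
---------------+---------
River Crossing | Taylor  
Winter Gardens | Adams   
Hollow Hills   | Scott   
The Last Train | Hall    
The Iron Gate  | Scott   
Falling Leaves | Mitchell
Silent Waters  | Mitchell
Stone Bridges  | Scott   


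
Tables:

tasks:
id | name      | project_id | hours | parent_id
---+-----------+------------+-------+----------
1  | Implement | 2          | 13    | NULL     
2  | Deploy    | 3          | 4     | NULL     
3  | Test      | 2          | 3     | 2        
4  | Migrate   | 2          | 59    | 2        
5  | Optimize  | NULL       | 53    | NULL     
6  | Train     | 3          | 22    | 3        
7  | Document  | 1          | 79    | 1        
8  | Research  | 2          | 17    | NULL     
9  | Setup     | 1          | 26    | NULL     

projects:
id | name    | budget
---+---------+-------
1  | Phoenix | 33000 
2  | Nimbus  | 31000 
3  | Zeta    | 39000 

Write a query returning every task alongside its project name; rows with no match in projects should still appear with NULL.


LEFT JOIN keeps every row from tasks (the left table); where project_id has no match in projects, the project columns become NULL. Walk through each task:
  - task 1 (Implement): project_id=2 -> matches Nimbus
  - task 2 (Deploy): project_id=3 -> matches Zeta
  - task 3 (Test): project_id=2 -> matches Nimbus
  - task 4 (Migrate): project_id=2 -> matches Nimbus
  - task 5 (Optimize): project_id=NULL, no match -> kept with NULL
  - task 6 (Train): project_id=3 -> matches Zeta
  - task 7 (Document): project_id=1 -> matches Phoenix
  - task 8 (Research): project_id=2 -> matches Nimbus
  - task 9 (Setup): project_id=1 -> matches Phoenix
All 9 rows appear; 1 has NULL project.

SQL:
SELECT a.name, b.name AS project
FROM tasks a
LEFT JOIN projects b ON a.project_id = b.id

Result:
name      | project
----------+--------
Implement | Nimbus 
Deploy    | Zeta   
Test      | Nimbus 
Migrate   | Nimbus 
Optimize  | NULL   
Train     | Zeta   
Document  | Phoenix
Research  | Nimbus 
Setup     | Phoenix


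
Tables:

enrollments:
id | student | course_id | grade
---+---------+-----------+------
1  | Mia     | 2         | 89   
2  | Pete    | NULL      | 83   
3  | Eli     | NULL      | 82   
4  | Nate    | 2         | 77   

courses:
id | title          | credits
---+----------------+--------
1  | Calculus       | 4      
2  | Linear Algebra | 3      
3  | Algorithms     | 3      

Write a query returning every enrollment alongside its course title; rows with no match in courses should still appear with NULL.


LEFT JOIN keeps every row from enrollments (the left table); where course_id has no match in courses, the course columns become NULL. Walk through each enrollment:
  - enrollment 1 (Mia): course_id=2 -> matches Linear Algebra
  - enrollment 2 (Pete): course_id=NULL, no match -> kept with NULL
  - enrollment 3 (Eli): course_id=NULL, no match -> kept with NULL
  - enrollment 4 (Nate): course_id=2 -> matches Linear Algebra
All 4 rows appear; 2 have NULL course.

SQL:
SELECT a.student, b.title AS course
FROM enrollments a
LEFT JOIN courses b ON a.course_id = b.id

Result:
student | course        
--------+---------------
Mia     | Linear Algebra
Pete    | NULL          
Eli     | NULL          
Nate    | Linear Algebra


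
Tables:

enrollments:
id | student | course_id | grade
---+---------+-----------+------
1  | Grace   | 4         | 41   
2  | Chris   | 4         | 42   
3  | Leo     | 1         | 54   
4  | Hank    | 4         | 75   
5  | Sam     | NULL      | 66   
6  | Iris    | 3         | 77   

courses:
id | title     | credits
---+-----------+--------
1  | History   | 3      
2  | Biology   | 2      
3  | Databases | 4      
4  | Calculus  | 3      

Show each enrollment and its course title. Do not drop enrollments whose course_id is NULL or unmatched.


LEFT JOIN keeps every row from enrollments (the left table); where course_id has no match in courses, the course columns become NULL. Walk through each enrollment:
  - enrollment 1 (Grace): course_id=4 -> matches Calculus
  - enrollment 2 (Chris): course_id=4 -> matches Calculus
  - enrollment 3 (Leo): course_id=1 -> matches History
  - enrollment 4 (Hank): course_id=4 -> matches Calculus
  - enrollment 5 (Sam): course_id=NULL, no match -> kept with NULL
  - enrollment 6 (Iris): course_id=3 -> matches Databases
All 6 rows appear; 1 has NULL course.

SQL:
SELECT a.student, b.title AS course
FROM enrollments a
LEFT JOIN courses b ON a.course_id = b.id

Result:
student | course   
--------+----------
Grace   | Calculus 
Chris   | Calculus 
Leo     | History  
Hank    | Calculus 
Sam     | NULL     
Iris    | Databases


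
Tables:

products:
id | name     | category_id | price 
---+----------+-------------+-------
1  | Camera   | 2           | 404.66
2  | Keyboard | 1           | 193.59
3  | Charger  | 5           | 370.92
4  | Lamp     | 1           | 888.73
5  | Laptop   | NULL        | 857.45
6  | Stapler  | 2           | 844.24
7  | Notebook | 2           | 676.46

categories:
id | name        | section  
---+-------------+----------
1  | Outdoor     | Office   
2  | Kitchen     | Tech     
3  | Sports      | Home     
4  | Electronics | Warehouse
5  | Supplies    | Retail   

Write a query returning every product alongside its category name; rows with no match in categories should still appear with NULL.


LEFT JOIN keeps every row from products (the left table); where category_id has no match in categories, the category columns become NULL. Walk through each product:
  - product 1 (Camera): category_id=2 -> matches Kitchen
  - product 2 (Keyboard): category_id=1 -> matches Outdoor
  - product 3 (Charger): category_id=5 -> matches Supplies
  - product 4 (Lamp): category_id=1 -> matches Outdoor
  - product 5 (Laptop): category_id=NULL, no match -> kept with NULL
  - product 6 (Stapler): category_id=2 -> matches Kitchen
  - product 7 (Notebook): category_id=2 -> matches Kitchen
All 7 rows appear; 1 has NULL category.

SQL:
SELECT a.name, b.name AS category
FROM products a
LEFT JOIN categories b ON a.category_id = b.id

Result:
name     | category
---------+---------
Camera   | Kitchen 
Keyboard | Outdoor 
Charger  | Supplies
Lamp     | Outdoor 
Laptop   | NULL    
Stapler  | Kitchen 
Notebook | Kitchen 


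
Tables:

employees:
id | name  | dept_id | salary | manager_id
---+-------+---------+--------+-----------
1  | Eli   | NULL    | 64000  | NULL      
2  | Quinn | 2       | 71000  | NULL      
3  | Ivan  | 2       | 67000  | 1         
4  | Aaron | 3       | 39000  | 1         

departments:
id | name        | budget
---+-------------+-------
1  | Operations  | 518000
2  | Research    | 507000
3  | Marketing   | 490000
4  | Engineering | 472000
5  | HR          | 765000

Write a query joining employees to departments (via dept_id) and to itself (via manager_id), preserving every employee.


Two LEFT JOINs from the same base table employees: one to departments via dept_id, one to employees itself via manager_id. Both are LEFT so every employee is preserved.
Match against departments:
  - employee 1 (Eli): dept_id=NULL, no match -> kept with NULL
  - employee 2 (Quinn): dept_id=2 -> matches Research
  - employee 3 (Ivan): dept_id=2 -> matches Research
  - employee 4 (Aaron): dept_id=3 -> matches Marketing
Match against employees (self):
  - employee 1 (Eli): manager_id=NULL -> NULL
  - employee 2 (Quinn): manager_id=NULL -> NULL
  - employee 3 (Ivan): manager_id=1 -> Eli
  - employee 4 (Aaron): manager_id=1 -> Eli

SQL:
SELECT a.name, b.name AS department, c.name AS manager
FROM employees a
LEFT JOIN departments b ON a.dept_id = b.id
LEFT JOIN employees c ON a.manager_id = c.id

Result:
name  | department | manager
------+------------+--------
Eli   | NULL       | NULL   
Quinn | Research   | NULL   
Ivan  | Research   | Eli    
Aaron | Marketing  | Eli    


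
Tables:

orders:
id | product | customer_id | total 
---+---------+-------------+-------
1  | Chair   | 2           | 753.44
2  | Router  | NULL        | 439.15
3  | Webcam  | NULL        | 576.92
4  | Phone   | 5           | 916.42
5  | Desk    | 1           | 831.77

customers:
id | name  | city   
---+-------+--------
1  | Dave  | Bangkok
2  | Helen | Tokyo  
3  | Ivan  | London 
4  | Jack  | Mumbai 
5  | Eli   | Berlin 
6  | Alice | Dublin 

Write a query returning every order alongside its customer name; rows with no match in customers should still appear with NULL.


LEFT JOIN keeps every row from orders (the left table); where customer_id has no match in customers, the customer columns become NULL. Walk through each order:
  - order 1 (Chair): customer_id=2 -> matches Helen
  - order 2 (Router): customer_id=NULL, no match -> kept with NULL
  - order 3 (Webcam): customer_id=NULL, no match -> kept with NULL
  - order 4 (Phone): customer_id=5 -> matches Eli
  - order 5 (Desk): customer_id=1 -> matches Dave
All 5 rows appear; 2 have NULL customer.

SQL:
SELECT a.product, b.name AS customer
FROM orders a
LEFT JOIN customers b ON a.customer_id = b.id

Result:
product | customer
--------+---------
Chair   | Helen   
Router  | NULL    
Webcam  | NULL    
Phone   | Eli     
Desk    | Dave    


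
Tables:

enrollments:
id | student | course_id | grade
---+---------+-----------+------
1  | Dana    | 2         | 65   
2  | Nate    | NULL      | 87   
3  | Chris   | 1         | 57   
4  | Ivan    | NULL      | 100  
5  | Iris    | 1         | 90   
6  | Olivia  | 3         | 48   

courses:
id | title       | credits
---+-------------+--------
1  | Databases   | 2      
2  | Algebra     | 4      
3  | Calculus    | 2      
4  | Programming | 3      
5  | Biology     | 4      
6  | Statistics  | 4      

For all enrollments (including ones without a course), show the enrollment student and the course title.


LEFT JOIN keeps every row from enrollments (the left table); where course_id has no match in courses, the course columns become NULL. Walk through each enrollment:
  - enrollment 1 (Dana): course_id=2 -> matches Algebra
  - enrollment 2 (Nate): course_id=NULL, no match -> kept with NULL
  - enrollment 3 (Chris): course_id=1 -> matches Databases
  - enrollment 4 (Ivan): course_id=NULL, no match -> kept with NULL
  - enrollment 5 (Iris): course_id=1 -> matches Databases
  - enrollment 6 (Olivia): course_id=3 -> matches Calculus
All 6 rows appear; 2 have NULL course.

SQL:
SELECT a.student, b.title AS course
FROM enrollments a
LEFT JOIN courses b ON a.course_id = b.id

Result:
student | course   
--------+----------
Dana    | Algebra  
Nate    | NULL     
Chris   | Databases
Ivan    | NULL     
Iris    | Databases
Olivia  | Calculus 


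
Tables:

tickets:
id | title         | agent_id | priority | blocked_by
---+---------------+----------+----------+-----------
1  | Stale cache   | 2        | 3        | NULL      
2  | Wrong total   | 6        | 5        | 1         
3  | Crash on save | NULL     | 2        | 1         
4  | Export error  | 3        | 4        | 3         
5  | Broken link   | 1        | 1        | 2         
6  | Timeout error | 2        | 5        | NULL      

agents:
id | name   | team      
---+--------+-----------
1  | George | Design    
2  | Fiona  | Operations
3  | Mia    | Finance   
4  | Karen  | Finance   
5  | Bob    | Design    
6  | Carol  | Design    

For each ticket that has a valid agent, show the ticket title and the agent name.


INNER JOIN keeps only tickets rows whose agent_id matches an id in agents. Walk through each ticket:
  - ticket 1 (Stale cache): agent_id=2 -> matches Fiona
  - ticket 2 (Wrong total): agent_id=6 -> matches Carol
  - ticket 3 (Crash on save): agent_id=NULL, no match -> dropped
  - ticket 4 (Export error): agent_id=3 -> matches Mia
  - ticket 5 (Broken link): agent_id=1 -> matches George
  - ticket 6 (Timeout error): agent_id=2 -> matches Fiona
So 1 of 6 rows is dropped.

SQL:
SELECT a.title, b.name AS agent
FROM tickets a
INNER JOIN agents b ON a.agent_id = b.id

Result:
title         | agent 
--------------+-------
Stale cache   | Fiona 
Wrong total   | Carol 
Export error  | Mia   
Broken link   | George
Timeout error | Fiona 


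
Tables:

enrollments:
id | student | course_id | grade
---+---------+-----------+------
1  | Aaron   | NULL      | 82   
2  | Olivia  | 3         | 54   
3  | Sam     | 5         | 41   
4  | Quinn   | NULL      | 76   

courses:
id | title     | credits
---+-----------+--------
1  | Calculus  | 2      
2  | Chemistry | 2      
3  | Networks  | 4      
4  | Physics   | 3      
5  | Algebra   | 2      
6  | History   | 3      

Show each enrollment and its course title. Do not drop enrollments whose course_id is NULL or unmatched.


LEFT JOIN keeps every row from enrollments (the left table); where course_id has no match in courses, the course columns become NULL. Walk through each enrollment:
  - enrollment 1 (Aaron): course_id=NULL, no match -> kept with NULL
  - enrollment 2 (Olivia): course_id=3 -> matches Networks
  - enrollment 3 (Sam): course_id=5 -> matches Algebra
  - enrollment 4 (Quinn): course_id=NULL, no match -> kept with NULL
All 4 rows appear; 2 have NULL course.

SQL:
SELECT a.student, b.title AS course
FROM enrollments a
LEFT JOIN courses b ON a.course_id = b.id

Result:
student | course  
--------+---------
Aaron   | NULL    
Olivia  | Networks
Sam     | Algebra 
Quinn   | NULL    


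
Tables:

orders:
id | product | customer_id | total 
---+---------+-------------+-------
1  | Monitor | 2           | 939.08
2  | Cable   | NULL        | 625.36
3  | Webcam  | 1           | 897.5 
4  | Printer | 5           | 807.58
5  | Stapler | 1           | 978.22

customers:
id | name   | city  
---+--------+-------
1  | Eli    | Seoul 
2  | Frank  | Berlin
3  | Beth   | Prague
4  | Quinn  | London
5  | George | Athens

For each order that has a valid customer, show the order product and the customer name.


INNER JOIN keeps only orders rows whose customer_id matches an id in customers. Walk through each order:
  - order 1 (Monitor): customer_id=2 -> matches Frank
  - order 2 (Cable): customer_id=NULL, no match -> dropped
  - order 3 (Webcam): customer_id=1 -> matches Eli
  - order 4 (Printer): customer_id=5 -> matches George
  - order 5 (Stapler): customer_id=1 -> matches Eli
So 1 of 5 rows is dropped.

SQL:
SELECT a.product, b.name AS customer
FROM orders a
INNER JOIN customers b ON a.customer_id = b.id

Result:
product | customer
--------+---------
Monitor | Frank   
Webcam  | Eli     
Printer | George  
Stapler | Eli     


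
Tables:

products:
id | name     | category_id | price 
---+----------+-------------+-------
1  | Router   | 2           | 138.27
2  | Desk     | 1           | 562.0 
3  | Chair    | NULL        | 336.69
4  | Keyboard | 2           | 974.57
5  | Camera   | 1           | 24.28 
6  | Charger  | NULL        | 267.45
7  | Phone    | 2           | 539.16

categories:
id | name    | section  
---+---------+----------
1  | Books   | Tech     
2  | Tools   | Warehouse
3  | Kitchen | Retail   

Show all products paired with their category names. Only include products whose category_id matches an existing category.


INNER JOIN keeps only products rows whose category_id matches an id in categories. Walk through each product:
  - product 1 (Router): category_id=2 -> matches Tools
  - product 2 (Desk): category_id=1 -> matches Books
  - product 3 (Chair): category_id=NULL, no match -> dropped
  - product 4 (Keyboard): category_id=2 -> matches Tools
  - product 5 (Camera): category_id=1 -> matches Books
  - product 6 (Charger): category_id=NULL, no match -> dropped
  - product 7 (Phone): category_id=2 -> matches Tools
So 2 of 7 rows are dropped.

SQL:
SELECT a.name, b.name AS category
FROM products a
INNER JOIN categories b ON a.category_id = b.id

Result:
name     | category
---------+---------
Router   | Tools   
Desk     | Books   
Keyboard | Tools   
Camera   | Books   
Phone    | Tools   


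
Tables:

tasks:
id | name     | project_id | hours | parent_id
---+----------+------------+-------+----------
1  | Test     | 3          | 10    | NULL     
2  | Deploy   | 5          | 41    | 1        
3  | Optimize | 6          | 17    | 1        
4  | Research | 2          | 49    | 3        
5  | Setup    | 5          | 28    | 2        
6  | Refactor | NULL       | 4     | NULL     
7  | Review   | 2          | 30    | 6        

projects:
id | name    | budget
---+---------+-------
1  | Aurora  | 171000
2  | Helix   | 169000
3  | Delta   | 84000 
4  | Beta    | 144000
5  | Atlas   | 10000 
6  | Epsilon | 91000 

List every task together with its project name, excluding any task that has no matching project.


INNER JOIN keeps only tasks rows whose project_id matches an id in projects. Walk through each task:
  - task 1 (Test): project_id=3 -> matches Delta
  - task 2 (Deploy): project_id=5 -> matches Atlas
  - task 3 (Optimize): project_id=6 -> matches Epsilon
  - task 4 (Research): project_id=2 -> matches Helix
  - task 5 (Setup): project_id=5 -> matches Atlas
  - task 6 (Refactor): project_id=NULL, no match -> dropped
  - task 7 (Review): project_id=2 -> matches Helix
So 1 of 7 rows is dropped.

SQL:
SELECT a.name, b.name AS project
FROM tasks a
INNER JOIN projects b ON a.project_id = b.id

Result:
name     | project
---------+--------
Test     | Delta  
Deploy   | Atlas  
Optimize | Epsilon
Research | Helix  
Setup    | Atlas  
Review   | Helix  


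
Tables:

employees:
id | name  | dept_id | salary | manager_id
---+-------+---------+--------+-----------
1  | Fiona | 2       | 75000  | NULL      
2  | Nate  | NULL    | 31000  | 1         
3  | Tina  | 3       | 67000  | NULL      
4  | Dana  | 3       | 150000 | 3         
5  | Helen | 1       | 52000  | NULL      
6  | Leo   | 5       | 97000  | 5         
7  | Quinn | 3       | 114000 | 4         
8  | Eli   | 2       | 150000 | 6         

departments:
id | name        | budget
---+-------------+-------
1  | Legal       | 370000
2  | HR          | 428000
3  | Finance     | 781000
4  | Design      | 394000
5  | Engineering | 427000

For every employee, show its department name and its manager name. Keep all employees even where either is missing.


Two LEFT JOINs from the same base table employees: one to departments via dept_id, one to employees itself via manager_id. Both are LEFT so every employee is preserved.
Match against departments:
  - employee 1 (Fiona): dept_id=2 -> matches HR
  - employee 2 (Nate): dept_id=NULL, no match -> kept with NULL
  - employee 3 (Tina): dept_id=3 -> matches Finance
  - employee 4 (Dana): dept_id=3 -> matches Finance
  - employee 5 (Helen): dept_id=1 -> matches Legal
  - employee 6 (Leo): dept_id=5 -> matches Engineering
  - employee 7 (Quinn): dept_id=3 -> matches Finance
  - employee 8 (Eli): dept_id=2 -> matches HR
Match against employees (self):
  - employee 1 (Fiona): manager_id=NULL -> NULL
  - employee 2 (Nate): manager_id=1 -> Fiona
  - employee 3 (Tina): manager_id=NULL -> NULL
  - employee 4 (Dana): manager_id=3 -> Tina
  - employee 5 (Helen): manager_id=NULL -> NULL
  - employee 6 (Leo): manager_id=5 -> Helen
  - employee 7 (Quinn): manager_id=4 -> Dana
  - employee 8 (Eli): manager_id=6 -> Leo

SQL:
SELECT a.name, b.name AS department, c.name AS manager
FROM employees a
LEFT JOIN departments b ON a.dept_id = b.id
LEFT JOIN employees c ON a.manager_id = c.id

Result:
name  | department  | manager
------+-------------+--------
Fiona | HR          | NULL   
Nate  | NULL        | Fiona  
Tina  | Finance     | NULL   
Dana  | Finance     | Tina   
Helen | Legal       | NULL   
Leo   | Engineering | Helen  
Quinn | Finance     | Dana   
Eli   | HR          | Leo    


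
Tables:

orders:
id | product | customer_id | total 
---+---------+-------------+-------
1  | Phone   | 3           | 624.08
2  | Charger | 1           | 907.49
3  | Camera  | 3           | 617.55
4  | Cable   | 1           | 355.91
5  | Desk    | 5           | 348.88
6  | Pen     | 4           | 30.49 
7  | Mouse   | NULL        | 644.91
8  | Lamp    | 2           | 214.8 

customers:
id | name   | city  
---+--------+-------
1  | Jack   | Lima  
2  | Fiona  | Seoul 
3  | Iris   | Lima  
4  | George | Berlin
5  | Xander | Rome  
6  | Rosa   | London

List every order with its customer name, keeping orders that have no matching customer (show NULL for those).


LEFT JOIN keeps every row from orders (the left table); where customer_id has no match in customers, the customer columns become NULL. Walk through each order:
  - order 1 (Phone): customer_id=3 -> matches Iris
  - order 2 (Charger): customer_id=1 -> matches Jack
  - order 3 (Camera): customer_id=3 -> matches Iris
  - order 4 (Cable): customer_id=1 -> matches Jack
  - order 5 (Desk): customer_id=5 -> matches Xander
  - order 6 (Pen): customer_id=4 -> matches George
  - order 7 (Mouse): customer_id=NULL, no match -> kept with NULL
  - order 8 (Lamp): customer_id=2 -> matches Fiona
All 8 rows appear; 1 has NULL customer.

SQL:
SELECT a.product, b.name AS customer
FROM orders a
LEFT JOIN customers b ON a.customer_id = b.id

Result:
product | customer
--------+---------
Phone   | Iris    
Charger | Jack    
Camera  | Iris    
Cable   | Jack    
Desk    | Xander  
Pen     | George  
Mouse   | NULL    
Lamp    | Fiona   


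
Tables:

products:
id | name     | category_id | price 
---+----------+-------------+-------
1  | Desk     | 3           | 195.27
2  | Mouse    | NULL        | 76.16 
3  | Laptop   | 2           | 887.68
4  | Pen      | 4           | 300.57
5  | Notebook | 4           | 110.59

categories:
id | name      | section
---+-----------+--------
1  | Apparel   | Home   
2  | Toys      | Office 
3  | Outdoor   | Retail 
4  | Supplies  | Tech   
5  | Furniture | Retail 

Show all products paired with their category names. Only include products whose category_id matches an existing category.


INNER JOIN keeps only products rows whose category_id matches an id in categories. Walk through each product:
  - product 1 (Desk): category_id=3 -> matches Outdoor
  - product 2 (Mouse): category_id=NULL, no match -> dropped
  - product 3 (Laptop): category_id=2 -> matches Toys
  - product 4 (Pen): category_id=4 -> matches Supplies
  - product 5 (Notebook): category_id=4 -> matches Supplies
So 1 of 5 rows is dropped.

SQL:
SELECT a.name, b.name AS category
FROM products a
INNER JOIN categories b ON a.category_id = b.id

Result:
name     | category
---------+---------
Desk     | Outdoor 
Laptop   | Toys    
Pen      | Supplies
Notebook | Supplies


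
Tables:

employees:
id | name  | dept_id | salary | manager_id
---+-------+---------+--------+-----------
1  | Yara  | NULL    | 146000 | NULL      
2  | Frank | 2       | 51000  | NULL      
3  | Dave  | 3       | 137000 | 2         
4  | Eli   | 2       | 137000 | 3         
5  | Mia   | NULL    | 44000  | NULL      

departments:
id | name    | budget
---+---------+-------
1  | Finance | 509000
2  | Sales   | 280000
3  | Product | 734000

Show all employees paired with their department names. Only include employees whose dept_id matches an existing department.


INNER JOIN keeps only employees rows whose dept_id matches an id in departments. Walk through each employee:
  - employee 1 (Yara): dept_id=NULL, no match -> dropped
  - employee 2 (Frank): dept_id=2 -> matches Sales
  - employee 3 (Dave): dept_id=3 -> matches Product
  - employee 4 (Eli): dept_id=2 -> matches Sales
  - employee 5 (Mia): dept_id=NULL, no match -> dropped
So 2 of 5 rows are dropped.

SQL:
SELECT a.name, b.name AS department
FROM employees a
INNER JOIN departments b ON a.dept_id = b.id

Result:
name  | department
------+-----------
Frank | Sales     
Dave  | Product   
Eli   | Sales     


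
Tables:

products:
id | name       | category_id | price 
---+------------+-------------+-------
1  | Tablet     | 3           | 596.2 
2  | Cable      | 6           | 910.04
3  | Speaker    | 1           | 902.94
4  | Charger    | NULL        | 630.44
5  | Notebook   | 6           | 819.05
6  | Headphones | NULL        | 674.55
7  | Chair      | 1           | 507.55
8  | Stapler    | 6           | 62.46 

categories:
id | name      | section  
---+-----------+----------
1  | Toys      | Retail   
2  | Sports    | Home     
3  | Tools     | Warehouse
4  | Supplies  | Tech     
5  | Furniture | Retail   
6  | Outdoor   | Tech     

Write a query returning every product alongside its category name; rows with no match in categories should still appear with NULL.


LEFT JOIN keeps every row from products (the left table); where category_id has no match in categories, the category columns become NULL. Walk through each product:
  - product 1 (Tablet): category_id=3 -> matches Tools
  - product 2 (Cable): category_id=6 -> matches Outdoor
  - product 3 (Speaker): category_id=1 -> matches Toys
  - product 4 (Charger): category_id=NULL, no match -> kept with NULL
  - product 5 (Notebook): category_id=6 -> matches Outdoor
  - product 6 (Headphones): category_id=NULL, no match -> kept with NULL
  - product 7 (Chair): category_id=1 -> matches Toys
  - product 8 (Stapler): category_id=6 -> matches Outdoor
All 8 rows appear; 2 have NULL category.

SQL:
SELECT a.name, b.name AS category
FROM products a
LEFT JOIN categories b ON a.category_id = b.id

Result:
name       | category
-----------+---------
Tablet     | Tools   
Cable      | Outdoor 
Speaker    | Toys    
Charger    | NULL    
Notebook   | Outdoor 
Headphones | NULL    
Chair      | Toys    
Stapler    | Outdoor 
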